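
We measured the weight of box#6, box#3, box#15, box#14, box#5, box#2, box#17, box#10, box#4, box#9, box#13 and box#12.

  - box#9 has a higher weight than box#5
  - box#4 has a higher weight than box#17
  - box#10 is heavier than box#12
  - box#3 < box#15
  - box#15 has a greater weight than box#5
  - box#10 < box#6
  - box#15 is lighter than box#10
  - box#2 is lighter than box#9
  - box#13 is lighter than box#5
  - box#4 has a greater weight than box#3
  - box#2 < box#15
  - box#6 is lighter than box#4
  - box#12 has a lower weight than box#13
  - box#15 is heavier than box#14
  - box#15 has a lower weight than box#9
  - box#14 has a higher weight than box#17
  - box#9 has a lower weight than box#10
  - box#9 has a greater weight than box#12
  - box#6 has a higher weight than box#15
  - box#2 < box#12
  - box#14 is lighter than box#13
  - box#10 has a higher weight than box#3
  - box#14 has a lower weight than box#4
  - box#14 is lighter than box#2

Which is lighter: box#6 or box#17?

box#17

box#17 < box#14 and box#14 < box#2 give box#17 < box#2.
With box#2 < box#12: box#17 < box#14 < box#2 < box#12.
Then box#12 < box#13 extends the chain to box#13.
Then box#13 < box#5 extends the chain to box#5.
Then box#5 < box#15 extends the chain to box#15.
Then box#15 < box#9 extends the chain to box#9.
Then box#9 < box#10 extends the chain to box#10.
Then box#10 < box#6 extends the chain to box#6.
So box#17 < box#6; box#17 is the lighter of the two.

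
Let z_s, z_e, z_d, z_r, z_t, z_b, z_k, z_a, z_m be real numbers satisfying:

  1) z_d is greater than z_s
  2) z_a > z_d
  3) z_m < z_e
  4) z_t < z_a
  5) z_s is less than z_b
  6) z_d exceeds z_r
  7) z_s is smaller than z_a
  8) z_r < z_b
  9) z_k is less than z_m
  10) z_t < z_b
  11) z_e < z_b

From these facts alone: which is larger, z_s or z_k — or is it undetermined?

undetermined

Following every chain through z_k: above z_k we get z_m, z_e, z_b.
z_s is not reached, and no chain runs the other way from z_s to z_k.
So the given relations leave the order of z_k and z_s undetermined.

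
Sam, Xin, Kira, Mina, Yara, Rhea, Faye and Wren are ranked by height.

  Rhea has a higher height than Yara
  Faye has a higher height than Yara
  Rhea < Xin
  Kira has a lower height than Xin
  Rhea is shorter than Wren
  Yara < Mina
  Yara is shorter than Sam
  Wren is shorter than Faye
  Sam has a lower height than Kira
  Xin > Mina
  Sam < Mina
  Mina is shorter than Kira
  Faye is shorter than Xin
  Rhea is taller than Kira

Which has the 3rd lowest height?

Mina

Chaining the given pairs: Yara < Sam < Mina < Kira < Rhea < Wren < Faye < Xin.
The 3rd smallest is Mina.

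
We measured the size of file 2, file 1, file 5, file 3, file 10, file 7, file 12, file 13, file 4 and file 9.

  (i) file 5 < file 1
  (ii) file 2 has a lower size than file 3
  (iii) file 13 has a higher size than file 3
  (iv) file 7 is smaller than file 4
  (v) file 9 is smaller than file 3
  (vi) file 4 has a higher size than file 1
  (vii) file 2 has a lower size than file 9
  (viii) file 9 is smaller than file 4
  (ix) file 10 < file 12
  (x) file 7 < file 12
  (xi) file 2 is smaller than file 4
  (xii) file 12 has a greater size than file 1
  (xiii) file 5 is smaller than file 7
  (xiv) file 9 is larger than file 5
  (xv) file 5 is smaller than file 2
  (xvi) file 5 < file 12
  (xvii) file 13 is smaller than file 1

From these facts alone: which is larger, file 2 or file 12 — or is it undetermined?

file 12

Link the given pairs in sequence: file 2 < file 9; file 9 < file 3; file 3 < file 13; file 13 < file 1; file 1 < file 12.
Chaining these gives file 2 < file 9 < file 3 < file 13 < file 1 < file 12.
So file 12 is larger.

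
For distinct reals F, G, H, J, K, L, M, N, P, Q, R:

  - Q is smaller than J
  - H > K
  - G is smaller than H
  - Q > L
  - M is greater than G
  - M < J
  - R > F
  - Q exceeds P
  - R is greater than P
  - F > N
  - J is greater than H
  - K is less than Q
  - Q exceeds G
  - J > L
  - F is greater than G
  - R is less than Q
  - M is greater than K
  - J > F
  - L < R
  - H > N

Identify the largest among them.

G is not greatest since G < F; N is not greatest since N < F; P is not greatest since P < R; K is not greatest since K < H; H is not greatest since H < J; F is not greatest since F < J; L is not greatest since L < R; M is not greatest since M < J; R is not greatest since R < Q; Q is not greatest since Q < J.
Only J has nothing above it, so J is the largest.

J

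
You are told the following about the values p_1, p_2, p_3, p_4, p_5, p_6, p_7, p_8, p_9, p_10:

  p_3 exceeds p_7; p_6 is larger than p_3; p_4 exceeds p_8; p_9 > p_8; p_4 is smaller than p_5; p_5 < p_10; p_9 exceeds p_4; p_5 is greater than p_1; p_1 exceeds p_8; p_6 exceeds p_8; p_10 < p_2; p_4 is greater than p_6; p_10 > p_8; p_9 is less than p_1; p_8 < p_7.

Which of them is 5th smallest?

p_4

The consecutive relations fix a unique order: p_8 < p_7 < p_3 < p_6 < p_4 < p_9 < p_1 < p_5 < p_10 < p_2.
Counting 5 from the smallest end gives p_4.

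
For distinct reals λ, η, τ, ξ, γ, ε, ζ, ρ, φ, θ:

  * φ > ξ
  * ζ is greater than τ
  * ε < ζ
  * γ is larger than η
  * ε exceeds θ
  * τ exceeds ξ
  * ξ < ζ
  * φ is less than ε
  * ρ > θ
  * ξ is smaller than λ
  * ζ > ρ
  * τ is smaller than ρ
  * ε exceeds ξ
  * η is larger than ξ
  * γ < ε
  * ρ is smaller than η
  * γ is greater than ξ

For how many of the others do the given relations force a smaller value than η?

Directly below η: ξ, ρ.
One step further: θ, τ (4 so far).
No other element is forced below η by the given relations, so the count is 4.

4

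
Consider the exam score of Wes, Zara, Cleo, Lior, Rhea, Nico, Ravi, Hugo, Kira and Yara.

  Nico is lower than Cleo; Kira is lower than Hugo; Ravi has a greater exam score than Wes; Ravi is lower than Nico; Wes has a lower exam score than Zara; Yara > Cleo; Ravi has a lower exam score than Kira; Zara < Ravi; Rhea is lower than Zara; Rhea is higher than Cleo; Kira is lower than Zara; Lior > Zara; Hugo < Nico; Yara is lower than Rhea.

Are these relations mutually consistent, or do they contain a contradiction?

We have Zara < Ravi stated directly, yet also Ravi < Kira < Hugo < Nico < Cleo < Yara < Rhea < Zara by chaining the others — so Ravi < Zara. Contradiction.

inconsistent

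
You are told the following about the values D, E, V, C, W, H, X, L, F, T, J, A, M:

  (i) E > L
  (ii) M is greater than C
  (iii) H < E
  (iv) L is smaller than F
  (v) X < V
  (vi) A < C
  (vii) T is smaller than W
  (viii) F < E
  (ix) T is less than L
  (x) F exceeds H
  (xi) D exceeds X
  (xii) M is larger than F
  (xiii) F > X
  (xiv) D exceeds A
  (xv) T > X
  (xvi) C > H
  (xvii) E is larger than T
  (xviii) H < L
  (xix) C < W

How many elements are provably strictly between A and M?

Chaining upward from A reaches: D, C, W.
Chaining downward from M reaches: H, X, T, L, C, F.
Strictly between A and M are those in both lists: C — 1 element.

1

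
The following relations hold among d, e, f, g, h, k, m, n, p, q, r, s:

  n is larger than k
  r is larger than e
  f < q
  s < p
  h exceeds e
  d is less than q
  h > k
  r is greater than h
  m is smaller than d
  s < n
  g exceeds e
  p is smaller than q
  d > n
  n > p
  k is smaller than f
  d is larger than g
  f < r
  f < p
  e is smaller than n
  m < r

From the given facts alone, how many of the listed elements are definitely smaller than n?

The elements the relations force below n are k, e, s, f, p — no chain reaches any other.
That is 5.

5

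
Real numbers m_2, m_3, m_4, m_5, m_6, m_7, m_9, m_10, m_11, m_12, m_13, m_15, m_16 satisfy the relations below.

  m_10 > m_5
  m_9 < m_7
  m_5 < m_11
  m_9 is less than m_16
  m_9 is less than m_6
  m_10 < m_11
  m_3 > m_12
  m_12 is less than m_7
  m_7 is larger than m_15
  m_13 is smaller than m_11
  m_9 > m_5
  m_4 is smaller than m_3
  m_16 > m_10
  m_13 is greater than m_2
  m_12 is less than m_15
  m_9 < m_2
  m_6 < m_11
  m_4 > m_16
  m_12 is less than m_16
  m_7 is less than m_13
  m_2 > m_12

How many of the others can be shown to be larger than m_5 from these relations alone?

From m_5 the given relations immediately reach m_9, m_10, m_11.
From those, m_6, m_16, m_7, m_2 — 7 in total.
From those, m_4, m_13 — 9 in total.
From those, m_3 — 10 in total.
No other element is forced above m_5 by the given relations, so the count is 10.

10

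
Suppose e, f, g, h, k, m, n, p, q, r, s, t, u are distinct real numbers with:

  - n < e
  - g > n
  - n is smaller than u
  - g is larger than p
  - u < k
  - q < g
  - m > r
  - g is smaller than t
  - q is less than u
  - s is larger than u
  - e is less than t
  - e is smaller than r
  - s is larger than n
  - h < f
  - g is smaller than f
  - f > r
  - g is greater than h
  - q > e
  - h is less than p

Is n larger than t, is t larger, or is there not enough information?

n < e < q < g < t, by transitivity through e, q, g.
So t is larger.

t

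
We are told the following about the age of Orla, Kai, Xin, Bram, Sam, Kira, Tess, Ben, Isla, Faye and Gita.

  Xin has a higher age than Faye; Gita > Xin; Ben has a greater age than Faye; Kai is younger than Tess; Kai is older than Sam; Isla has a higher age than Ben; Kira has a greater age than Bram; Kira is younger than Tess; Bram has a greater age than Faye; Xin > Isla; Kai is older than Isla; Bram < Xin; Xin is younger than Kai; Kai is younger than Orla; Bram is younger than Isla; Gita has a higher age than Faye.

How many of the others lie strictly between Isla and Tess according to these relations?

2

The relations place Isla below Tess. An element lies strictly between them when it is forced above Isla and also forced below Tess.
Above Isla: {Xin, Gita, Kai, Orla}. Below Tess: {Faye, Bram, Sam, Ben, Xin, Kira, Kai}.
Intersection: {Xin, Kai} — 2.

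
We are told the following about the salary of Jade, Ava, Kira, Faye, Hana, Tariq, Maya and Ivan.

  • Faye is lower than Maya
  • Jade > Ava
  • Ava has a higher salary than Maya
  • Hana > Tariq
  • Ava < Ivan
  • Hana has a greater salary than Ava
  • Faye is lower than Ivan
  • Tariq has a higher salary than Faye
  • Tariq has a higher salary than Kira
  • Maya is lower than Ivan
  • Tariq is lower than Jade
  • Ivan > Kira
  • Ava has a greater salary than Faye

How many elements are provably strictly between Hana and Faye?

3

Chaining upward from Faye reaches: Maya, Tariq, Ava, Jade, Ivan.
Chaining downward from Hana reaches: Kira, Maya, Tariq, Ava.
Strictly between Faye and Hana are those in both lists: Maya, Tariq, Ava — 3 elements.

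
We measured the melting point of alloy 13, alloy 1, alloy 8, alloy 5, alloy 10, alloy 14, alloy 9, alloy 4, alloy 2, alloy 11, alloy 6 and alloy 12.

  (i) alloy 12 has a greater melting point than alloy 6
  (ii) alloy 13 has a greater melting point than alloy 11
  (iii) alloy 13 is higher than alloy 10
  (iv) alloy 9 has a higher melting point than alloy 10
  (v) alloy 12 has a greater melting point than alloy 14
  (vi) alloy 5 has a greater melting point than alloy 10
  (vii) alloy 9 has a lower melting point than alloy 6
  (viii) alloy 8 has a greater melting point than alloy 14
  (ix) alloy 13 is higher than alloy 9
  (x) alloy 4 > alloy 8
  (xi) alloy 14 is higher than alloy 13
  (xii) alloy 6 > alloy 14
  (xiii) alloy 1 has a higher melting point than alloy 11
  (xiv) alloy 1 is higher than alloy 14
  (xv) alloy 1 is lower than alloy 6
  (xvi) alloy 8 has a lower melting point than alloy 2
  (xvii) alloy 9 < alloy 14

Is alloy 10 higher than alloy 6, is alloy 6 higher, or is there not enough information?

alloy 10 < alloy 9 < alloy 14 < alloy 1 < alloy 6, by transitivity through alloy 9, alloy 14, alloy 1.
So alloy 6 is higher.

alloy 6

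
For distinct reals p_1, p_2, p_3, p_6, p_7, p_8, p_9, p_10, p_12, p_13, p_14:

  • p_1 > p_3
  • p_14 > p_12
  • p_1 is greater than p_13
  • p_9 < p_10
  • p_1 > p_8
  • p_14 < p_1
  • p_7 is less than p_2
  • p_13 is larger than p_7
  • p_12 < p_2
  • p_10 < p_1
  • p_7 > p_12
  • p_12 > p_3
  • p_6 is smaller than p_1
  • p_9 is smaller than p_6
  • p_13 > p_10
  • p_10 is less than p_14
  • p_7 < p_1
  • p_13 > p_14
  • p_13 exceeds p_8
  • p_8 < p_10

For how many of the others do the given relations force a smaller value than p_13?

7

Directly below p_13: p_8, p_10, p_14, p_7.
One step further: p_9, p_12 (6 so far).
One step further: p_3 (7 so far).
Nothing else is reachable below p_13; 7 in all.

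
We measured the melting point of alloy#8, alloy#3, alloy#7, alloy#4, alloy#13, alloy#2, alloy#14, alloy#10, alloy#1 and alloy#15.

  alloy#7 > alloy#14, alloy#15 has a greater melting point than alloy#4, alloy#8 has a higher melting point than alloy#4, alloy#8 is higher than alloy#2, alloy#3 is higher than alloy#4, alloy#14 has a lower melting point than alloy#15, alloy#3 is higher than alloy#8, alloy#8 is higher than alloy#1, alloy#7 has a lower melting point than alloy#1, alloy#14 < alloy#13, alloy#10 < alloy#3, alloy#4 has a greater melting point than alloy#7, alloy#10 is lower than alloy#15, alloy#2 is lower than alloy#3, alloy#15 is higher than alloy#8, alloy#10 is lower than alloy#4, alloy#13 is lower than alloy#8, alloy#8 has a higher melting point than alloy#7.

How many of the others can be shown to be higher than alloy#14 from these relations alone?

Directly above alloy#14: alloy#7, alloy#13, alloy#15.
One step further: alloy#1, alloy#4, alloy#8 (6 so far).
One step further: alloy#3 (7 so far).
Nothing else is reachable above alloy#14; 7 in all.

7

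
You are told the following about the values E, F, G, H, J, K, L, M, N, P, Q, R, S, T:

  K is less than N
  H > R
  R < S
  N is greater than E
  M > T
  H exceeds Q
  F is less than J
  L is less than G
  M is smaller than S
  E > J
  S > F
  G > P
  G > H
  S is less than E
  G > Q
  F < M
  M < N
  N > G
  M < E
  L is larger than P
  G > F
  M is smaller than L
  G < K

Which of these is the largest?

Chaining downward from N: directly below it, M, G, E, K; then F, T, P, J, S, L, Q, H; then R.
That covers every other element, and nothing is given above N, so N is the largest.

N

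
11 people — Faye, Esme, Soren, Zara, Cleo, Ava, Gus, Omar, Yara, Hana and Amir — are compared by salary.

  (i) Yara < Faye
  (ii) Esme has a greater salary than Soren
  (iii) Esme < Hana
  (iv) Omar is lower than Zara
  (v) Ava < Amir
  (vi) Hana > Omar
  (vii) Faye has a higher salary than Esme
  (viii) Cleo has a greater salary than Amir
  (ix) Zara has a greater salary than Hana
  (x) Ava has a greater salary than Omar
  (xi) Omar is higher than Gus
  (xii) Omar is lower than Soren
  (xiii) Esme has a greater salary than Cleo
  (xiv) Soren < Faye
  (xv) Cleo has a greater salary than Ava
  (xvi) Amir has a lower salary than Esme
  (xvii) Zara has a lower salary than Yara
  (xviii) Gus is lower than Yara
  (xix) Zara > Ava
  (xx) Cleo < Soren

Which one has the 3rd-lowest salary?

Chaining the given pairs: Gus < Omar < Ava < Amir < Cleo < Soren < Esme < Hana < Zara < Yara < Faye.
Counting 3 from the smallest end gives Ava.

Ava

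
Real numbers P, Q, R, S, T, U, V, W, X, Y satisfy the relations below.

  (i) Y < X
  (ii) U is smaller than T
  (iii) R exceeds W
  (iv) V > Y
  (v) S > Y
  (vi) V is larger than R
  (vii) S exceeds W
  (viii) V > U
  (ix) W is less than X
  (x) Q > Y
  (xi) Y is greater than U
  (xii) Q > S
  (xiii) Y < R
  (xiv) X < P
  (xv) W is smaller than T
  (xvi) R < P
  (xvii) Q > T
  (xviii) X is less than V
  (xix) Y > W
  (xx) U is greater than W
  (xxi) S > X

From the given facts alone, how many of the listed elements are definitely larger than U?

8

From U the given relations immediately reach Y, V, T.
From those, R, X, S, Q — 7 in total.
From those, P — 8 in total.
No other element is forced above U by the given relations, so the count is 8.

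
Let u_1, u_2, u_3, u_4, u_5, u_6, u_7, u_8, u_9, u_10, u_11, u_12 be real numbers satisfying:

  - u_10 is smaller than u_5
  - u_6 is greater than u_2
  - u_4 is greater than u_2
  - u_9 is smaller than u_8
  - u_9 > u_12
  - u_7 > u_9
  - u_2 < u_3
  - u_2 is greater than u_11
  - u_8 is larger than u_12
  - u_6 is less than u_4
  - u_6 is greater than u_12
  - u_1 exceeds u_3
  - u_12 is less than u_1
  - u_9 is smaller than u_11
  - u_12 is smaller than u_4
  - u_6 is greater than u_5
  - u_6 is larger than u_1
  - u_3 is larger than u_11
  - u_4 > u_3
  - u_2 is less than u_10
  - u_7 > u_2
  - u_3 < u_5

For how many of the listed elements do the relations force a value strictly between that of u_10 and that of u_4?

The relations place u_10 below u_4. An element lies strictly between them when it is forced above u_10 and also forced below u_4.
Above u_10: {u_5, u_6}. Below u_4: {u_12, u_9, u_11, u_2, u_3, u_1, u_5, u_6}.
Intersection: {u_5, u_6} — 2.

2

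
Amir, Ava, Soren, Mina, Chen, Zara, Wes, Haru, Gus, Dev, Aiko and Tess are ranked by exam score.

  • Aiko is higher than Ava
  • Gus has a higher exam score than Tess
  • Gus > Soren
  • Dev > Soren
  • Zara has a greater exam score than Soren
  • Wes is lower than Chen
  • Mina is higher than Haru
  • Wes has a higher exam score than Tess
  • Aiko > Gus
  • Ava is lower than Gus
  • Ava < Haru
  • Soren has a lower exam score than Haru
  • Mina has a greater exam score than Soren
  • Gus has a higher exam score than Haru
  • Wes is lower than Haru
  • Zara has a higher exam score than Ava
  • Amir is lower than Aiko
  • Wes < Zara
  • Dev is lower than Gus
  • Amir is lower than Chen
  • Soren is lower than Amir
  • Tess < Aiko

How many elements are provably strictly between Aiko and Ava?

2

Chaining upward from Ava reaches: Haru, Mina, Gus, Zara.
Chaining downward from Aiko reaches: Soren, Tess, Amir, Dev, Wes, Haru, Gus.
Strictly between Ava and Aiko are those in both lists: Haru, Gus — 2 elements.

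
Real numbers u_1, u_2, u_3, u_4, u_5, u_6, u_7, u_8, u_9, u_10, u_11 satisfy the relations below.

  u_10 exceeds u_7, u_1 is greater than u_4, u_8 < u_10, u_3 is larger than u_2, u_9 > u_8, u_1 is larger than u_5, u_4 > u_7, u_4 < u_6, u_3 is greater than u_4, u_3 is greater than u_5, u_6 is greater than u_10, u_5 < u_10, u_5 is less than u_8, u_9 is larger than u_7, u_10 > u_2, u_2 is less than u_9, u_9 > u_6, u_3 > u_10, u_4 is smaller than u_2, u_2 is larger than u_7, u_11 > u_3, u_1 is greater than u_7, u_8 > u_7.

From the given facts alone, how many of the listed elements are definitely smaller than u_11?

The elements the relations force below u_11 are u_5, u_7, u_4, u_8, u_2, u_10, u_3 — no chain reaches any other.
That is 7.

7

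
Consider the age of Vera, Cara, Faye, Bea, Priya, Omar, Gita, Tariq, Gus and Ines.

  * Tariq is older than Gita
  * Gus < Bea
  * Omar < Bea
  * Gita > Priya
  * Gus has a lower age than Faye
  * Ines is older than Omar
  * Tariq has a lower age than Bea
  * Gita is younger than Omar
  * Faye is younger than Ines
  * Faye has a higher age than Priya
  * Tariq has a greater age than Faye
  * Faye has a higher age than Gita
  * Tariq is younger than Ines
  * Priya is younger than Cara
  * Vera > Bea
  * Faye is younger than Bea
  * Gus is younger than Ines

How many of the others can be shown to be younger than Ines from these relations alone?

6

From Ines the given relations immediately reach Gus, Omar, Faye, Tariq.
From those, Priya, Gita — 6 in total.
No other element is forced below Ines by the given relations, so the count is 6.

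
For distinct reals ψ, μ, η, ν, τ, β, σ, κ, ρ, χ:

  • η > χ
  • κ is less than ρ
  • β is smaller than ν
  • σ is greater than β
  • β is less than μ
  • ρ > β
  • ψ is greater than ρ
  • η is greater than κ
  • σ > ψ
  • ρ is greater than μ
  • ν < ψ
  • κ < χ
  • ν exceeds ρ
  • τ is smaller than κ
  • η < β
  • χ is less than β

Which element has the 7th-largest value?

Piecing the relations together gives one ordering: τ < κ < χ < η < β < μ < ρ < ν < ψ < σ.
The 7th largest is η.

η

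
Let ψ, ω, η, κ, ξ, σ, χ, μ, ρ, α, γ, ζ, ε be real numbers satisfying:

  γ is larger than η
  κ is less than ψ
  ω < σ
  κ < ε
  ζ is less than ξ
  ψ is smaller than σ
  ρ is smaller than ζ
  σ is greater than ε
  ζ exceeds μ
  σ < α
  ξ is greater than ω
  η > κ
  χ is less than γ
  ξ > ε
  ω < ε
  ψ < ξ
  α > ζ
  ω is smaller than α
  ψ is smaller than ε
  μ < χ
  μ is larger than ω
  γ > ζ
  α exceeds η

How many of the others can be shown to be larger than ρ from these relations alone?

4

From ρ the given relations immediately reach ζ.
From those, γ, α, ξ — 4 in total.
No other element is forced above ρ by the given relations, so the count is 4.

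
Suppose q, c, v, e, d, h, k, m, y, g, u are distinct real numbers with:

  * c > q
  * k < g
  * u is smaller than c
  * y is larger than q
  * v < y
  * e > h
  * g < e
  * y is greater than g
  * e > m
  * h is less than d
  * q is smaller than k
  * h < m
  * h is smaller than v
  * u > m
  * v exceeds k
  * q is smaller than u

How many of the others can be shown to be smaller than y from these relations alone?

5

From y the given relations immediately reach q, v, g.
From those, h, k — 5 in total.
No other element is forced below y by the given relations, so the count is 5.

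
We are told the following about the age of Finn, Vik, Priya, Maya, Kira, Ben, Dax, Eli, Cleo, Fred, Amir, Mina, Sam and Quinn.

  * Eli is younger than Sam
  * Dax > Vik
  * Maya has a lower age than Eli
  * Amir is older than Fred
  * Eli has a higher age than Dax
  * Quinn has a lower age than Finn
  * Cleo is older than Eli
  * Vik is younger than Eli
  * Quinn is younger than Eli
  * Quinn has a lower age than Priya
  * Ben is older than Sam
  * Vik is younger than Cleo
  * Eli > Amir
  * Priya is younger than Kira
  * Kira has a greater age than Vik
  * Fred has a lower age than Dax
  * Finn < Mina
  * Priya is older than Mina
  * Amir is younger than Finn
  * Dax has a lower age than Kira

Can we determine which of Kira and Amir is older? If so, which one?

Kira

Chaining the given relations: Amir < Finn < Mina < Priya < Kira.
So Kira is older.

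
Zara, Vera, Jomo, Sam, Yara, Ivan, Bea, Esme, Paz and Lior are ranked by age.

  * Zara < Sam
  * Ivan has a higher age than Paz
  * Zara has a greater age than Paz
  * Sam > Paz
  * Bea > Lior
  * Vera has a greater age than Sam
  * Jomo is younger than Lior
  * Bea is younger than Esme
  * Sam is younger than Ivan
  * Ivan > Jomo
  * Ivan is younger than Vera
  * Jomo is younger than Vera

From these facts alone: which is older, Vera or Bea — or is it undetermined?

Following every chain through Bea: above Bea we get Esme; below Bea we get Jomo, Lior.
Vera is not reached, and no chain runs the other way from Vera to Bea.
So the given relations leave the order of Bea and Vera undetermined.

undetermined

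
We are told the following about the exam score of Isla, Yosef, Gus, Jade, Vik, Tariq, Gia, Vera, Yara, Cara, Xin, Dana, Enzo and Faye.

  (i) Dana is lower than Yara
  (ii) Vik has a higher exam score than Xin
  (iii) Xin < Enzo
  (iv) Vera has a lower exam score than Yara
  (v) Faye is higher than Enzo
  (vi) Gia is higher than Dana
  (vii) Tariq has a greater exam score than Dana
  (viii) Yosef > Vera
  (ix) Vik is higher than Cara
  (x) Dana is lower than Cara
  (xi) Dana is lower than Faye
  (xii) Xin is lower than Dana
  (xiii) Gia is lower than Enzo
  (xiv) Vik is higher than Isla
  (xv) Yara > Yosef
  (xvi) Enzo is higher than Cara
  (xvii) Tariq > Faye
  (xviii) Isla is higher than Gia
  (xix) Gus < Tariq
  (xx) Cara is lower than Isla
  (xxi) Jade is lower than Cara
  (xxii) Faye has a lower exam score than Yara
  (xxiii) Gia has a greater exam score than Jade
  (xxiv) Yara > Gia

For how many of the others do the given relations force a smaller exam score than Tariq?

8

Directly below Tariq: Dana, Gus, Faye.
One step further: Xin, Enzo (5 so far).
One step further: Gia, Cara (7 so far).
One step further: Jade (8 so far).
Nothing else is reachable below Tariq; 8 in all.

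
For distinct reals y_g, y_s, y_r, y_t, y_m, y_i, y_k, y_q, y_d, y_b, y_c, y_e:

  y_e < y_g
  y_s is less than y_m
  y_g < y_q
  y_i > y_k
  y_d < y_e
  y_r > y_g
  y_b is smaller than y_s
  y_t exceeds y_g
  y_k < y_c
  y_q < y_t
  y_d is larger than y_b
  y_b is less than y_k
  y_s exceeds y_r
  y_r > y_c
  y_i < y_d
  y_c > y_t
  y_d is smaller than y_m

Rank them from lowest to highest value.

y_b < y_k < y_i < y_d < y_e < y_g < y_q < y_t < y_c < y_r < y_s < y_m

Nothing is placed below y_b, so it is least; from there y_b < y_k; y_k < y_i; y_i < y_d; y_d < y_e; y_e < y_g; y_g < y_q; y_q < y_t; y_t < y_c; y_c < y_r; y_r < y_s; y_s < y_m, each given directly.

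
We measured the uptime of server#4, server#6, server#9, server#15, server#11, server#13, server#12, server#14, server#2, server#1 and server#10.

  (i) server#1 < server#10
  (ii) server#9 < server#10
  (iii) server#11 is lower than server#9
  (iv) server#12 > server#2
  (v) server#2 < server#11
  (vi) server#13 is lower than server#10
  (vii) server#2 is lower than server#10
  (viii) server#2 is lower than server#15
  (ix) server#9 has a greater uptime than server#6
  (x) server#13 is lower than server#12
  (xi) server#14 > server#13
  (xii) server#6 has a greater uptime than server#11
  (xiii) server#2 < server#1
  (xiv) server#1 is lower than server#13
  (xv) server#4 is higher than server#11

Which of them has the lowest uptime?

server#1 is not least since server#2 < server#1; server#15 is not least since server#2 < server#15; server#13 is not least since server#1 < server#13; server#14 is not least since server#13 < server#14; server#12 is not least since server#2 < server#12; server#11 is not least since server#2 < server#11; server#4 is not least since server#11 < server#4; server#6 is not least since server#11 < server#6; server#9 is not least since server#11 < server#9; server#10 is not least since server#9 < server#10.
Only server#2 has nothing below it, so server#2 is the lowest uptime.

server#2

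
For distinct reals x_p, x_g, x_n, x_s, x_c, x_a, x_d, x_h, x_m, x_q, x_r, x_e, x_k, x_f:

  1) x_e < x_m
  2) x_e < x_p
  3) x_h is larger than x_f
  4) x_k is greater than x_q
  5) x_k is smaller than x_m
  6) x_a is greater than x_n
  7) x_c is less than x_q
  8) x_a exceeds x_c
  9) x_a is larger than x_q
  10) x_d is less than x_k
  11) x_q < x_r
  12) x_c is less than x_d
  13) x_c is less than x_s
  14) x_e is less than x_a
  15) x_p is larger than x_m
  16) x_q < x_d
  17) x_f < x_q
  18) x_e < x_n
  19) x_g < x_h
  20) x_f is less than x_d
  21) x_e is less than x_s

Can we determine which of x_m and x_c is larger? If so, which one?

x_m

Link the given pairs in sequence: x_c < x_q; x_q < x_d; x_d < x_k; x_k < x_m.
Together: x_c < x_q < x_d < x_k < x_m.
So x_m is larger.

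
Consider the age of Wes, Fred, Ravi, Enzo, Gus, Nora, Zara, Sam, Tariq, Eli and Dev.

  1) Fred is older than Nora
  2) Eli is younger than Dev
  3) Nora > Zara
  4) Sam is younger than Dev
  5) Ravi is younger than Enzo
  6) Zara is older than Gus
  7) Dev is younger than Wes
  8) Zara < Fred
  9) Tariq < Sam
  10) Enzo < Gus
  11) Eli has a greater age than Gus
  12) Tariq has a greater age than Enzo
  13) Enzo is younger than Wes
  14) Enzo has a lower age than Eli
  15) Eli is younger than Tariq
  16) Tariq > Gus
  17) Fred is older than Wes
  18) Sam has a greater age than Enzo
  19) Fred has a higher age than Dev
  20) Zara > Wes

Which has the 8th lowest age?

Piecing the relations together gives one ordering: Ravi < Enzo < Gus < Eli < Tariq < Sam < Dev < Wes < Zara < Nora < Fred.
Counting 8 from the smallest end gives Wes.

Wes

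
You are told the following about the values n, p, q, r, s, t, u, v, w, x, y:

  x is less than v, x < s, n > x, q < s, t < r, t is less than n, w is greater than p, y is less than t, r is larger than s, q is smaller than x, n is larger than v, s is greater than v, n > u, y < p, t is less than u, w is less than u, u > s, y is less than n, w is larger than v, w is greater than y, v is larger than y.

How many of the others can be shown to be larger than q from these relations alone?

7

Directly above q: x, s.
One step further: v, u, r, n (6 so far).
One step further: w (7 so far).
Nothing else is reachable above q; 7 in all.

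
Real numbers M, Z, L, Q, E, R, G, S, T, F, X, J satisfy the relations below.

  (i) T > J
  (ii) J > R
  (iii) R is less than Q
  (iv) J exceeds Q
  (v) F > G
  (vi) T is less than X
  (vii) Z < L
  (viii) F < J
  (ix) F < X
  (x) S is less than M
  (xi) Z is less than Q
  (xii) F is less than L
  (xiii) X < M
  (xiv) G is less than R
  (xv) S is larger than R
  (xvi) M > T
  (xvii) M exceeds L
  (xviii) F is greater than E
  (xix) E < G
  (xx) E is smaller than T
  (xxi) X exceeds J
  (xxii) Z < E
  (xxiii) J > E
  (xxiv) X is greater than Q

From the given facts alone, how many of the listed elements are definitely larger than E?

10

The elements the relations force above E are G, R, Q, F, L, S, J, T, X, M — no chain reaches any other.
That is 10.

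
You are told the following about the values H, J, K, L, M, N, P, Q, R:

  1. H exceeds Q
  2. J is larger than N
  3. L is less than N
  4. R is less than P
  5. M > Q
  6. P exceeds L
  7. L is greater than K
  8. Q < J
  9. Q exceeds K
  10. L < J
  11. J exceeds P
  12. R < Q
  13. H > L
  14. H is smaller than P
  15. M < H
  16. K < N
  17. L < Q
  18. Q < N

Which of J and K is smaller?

K < L < Q < M < H < P < J, by transitivity through L, Q, M, H, P.
So K < J; K is the smaller of the two.

K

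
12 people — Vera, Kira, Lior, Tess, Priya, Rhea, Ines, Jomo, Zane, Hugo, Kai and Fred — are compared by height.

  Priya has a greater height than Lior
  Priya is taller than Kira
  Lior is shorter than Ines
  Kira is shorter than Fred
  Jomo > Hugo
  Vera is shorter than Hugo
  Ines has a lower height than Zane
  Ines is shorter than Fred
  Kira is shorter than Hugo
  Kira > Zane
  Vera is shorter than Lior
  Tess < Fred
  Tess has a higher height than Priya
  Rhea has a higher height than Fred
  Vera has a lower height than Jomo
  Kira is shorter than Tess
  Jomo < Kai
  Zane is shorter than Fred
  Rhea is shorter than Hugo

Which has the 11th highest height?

The consecutive relations fix a unique order: Vera < Lior < Ines < Zane < Kira < Priya < Tess < Fred < Rhea < Hugo < Jomo < Kai.
Counting 11 from the largest end gives Lior.

Lior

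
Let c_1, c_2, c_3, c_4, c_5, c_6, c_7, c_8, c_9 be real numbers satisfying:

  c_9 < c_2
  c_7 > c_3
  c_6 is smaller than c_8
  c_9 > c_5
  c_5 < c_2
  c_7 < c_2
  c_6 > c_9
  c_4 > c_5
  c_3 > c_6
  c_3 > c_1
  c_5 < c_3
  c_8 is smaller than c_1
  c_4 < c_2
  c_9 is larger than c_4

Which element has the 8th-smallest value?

c_7

Chaining the given pairs: c_5 < c_4 < c_9 < c_6 < c_8 < c_1 < c_3 < c_7 < c_2.
Counting 8 from the smallest end gives c_7.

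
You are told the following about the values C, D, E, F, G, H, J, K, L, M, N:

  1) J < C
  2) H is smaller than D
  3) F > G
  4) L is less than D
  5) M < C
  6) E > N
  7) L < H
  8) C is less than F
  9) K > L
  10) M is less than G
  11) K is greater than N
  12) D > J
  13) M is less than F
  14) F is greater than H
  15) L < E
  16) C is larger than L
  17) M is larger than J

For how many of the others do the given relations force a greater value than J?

5

The elements the relations force above J are M, D, C, G, F — no chain reaches any other.
That is 5.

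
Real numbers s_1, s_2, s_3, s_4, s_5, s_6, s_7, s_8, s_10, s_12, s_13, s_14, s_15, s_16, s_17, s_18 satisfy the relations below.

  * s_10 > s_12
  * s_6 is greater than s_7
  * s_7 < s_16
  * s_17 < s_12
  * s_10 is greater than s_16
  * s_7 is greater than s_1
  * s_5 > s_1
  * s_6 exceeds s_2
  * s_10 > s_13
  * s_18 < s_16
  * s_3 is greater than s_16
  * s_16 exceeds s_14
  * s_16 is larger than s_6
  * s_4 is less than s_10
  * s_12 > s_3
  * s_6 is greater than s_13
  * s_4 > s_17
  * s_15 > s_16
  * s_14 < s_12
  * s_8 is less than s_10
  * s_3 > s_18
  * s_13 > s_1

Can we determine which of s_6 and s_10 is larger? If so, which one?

Link the given pairs in sequence: s_6 < s_16; s_16 < s_3; s_3 < s_12; s_12 < s_10.
Together: s_6 < s_16 < s_3 < s_12 < s_10.
So s_10 is larger.

s_10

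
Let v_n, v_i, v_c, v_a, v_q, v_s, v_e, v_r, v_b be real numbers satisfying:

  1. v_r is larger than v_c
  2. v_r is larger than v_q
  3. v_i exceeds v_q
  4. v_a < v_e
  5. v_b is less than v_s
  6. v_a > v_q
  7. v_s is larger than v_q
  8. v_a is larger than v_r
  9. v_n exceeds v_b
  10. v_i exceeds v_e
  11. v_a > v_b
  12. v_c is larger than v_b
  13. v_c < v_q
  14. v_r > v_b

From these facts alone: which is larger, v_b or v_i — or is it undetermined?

Chaining the given relations: v_b < v_c < v_q < v_r < v_a < v_e < v_i.
So v_i is larger.

v_i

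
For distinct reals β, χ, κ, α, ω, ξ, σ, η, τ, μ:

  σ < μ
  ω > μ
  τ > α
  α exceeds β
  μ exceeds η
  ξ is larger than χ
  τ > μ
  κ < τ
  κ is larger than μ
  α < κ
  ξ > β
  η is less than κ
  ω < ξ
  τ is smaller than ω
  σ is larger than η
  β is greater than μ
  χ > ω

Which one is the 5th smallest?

α

Piecing the relations together gives one ordering: η < σ < μ < β < α < κ < τ < ω < χ < ξ.
Counting 5 from the smallest end gives α.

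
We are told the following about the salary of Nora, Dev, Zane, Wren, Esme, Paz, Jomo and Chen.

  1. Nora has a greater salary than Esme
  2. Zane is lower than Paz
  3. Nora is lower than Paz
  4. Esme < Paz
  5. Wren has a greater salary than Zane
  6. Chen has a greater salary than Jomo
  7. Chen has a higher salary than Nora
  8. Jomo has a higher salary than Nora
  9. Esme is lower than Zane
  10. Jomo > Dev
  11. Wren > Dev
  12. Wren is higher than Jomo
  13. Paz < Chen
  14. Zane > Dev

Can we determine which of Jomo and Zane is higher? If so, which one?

undetermined

Following every chain through Jomo: above Jomo we get Chen, Wren; below Jomo we get Esme, Nora, Dev.
Zane is not reached, and no chain runs the other way from Zane to Jomo.
So the given relations leave the order of Jomo and Zane undetermined.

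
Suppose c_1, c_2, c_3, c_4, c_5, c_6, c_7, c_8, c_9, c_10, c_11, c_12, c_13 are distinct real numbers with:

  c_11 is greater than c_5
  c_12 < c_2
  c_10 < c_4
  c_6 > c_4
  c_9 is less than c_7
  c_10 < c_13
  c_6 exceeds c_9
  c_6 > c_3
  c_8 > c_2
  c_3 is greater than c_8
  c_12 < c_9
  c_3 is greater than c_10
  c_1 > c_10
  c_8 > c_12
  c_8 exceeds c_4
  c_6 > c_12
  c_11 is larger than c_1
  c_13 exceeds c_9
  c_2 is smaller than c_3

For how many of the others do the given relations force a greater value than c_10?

7

From c_10 the given relations immediately reach c_4, c_13, c_1, c_3.
From those, c_8, c_11, c_6 — 7 in total.
No other element is forced above c_10 by the given relations, so the count is 7.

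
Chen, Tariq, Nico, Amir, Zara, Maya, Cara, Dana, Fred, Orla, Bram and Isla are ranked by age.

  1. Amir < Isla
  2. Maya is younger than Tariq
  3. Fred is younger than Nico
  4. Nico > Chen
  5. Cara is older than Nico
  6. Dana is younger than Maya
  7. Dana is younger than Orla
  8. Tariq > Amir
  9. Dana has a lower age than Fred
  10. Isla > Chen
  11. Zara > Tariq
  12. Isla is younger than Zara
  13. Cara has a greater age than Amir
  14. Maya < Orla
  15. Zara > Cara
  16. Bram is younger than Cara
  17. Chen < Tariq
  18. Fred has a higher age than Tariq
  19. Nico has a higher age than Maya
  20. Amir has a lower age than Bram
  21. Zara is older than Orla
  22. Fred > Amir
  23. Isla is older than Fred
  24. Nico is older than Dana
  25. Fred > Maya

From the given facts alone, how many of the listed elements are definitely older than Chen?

6

Directly above Chen: Tariq, Nico, Isla.
One step further: Fred, Cara, Zara (6 so far).
No other element is forced above Chen by the given relations, so the count is 6.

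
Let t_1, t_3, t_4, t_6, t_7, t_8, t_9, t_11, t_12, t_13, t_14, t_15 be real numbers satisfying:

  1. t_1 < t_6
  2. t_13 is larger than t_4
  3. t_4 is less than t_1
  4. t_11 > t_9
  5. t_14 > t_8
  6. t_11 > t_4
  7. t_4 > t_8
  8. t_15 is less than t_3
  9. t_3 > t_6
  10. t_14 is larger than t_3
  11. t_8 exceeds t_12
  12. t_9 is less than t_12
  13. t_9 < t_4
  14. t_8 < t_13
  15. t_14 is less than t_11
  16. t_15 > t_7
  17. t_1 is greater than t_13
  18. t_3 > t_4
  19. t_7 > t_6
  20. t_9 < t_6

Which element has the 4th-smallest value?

Chaining the given pairs: t_9 < t_12 < t_8 < t_4 < t_13 < t_1 < t_6 < t_7 < t_15 < t_3 < t_14 < t_11.
Counting 4 from the smallest end gives t_4.

t_4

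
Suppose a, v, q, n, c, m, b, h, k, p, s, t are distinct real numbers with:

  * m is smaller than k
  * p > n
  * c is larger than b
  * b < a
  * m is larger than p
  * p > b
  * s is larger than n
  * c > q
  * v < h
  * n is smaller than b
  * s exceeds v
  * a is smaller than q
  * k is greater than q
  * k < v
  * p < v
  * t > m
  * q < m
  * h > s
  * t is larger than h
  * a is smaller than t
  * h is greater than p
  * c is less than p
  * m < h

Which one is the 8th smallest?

Piecing the relations together gives one ordering: n < b < a < q < c < p < m < k < v < s < h < t.
The 8th smallest is k.

k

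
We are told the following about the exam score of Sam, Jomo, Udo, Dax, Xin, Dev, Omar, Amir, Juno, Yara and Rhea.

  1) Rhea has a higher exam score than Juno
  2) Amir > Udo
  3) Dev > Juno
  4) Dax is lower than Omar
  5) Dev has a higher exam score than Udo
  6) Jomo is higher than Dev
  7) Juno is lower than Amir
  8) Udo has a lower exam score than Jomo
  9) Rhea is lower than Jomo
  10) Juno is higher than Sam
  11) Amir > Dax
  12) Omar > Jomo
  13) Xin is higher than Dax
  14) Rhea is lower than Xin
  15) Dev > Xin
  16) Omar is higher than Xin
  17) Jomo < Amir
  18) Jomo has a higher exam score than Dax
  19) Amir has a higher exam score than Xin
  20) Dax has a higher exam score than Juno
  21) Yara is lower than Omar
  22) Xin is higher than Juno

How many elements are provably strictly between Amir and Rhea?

The relations place Rhea below Amir. An element lies strictly between them when it is forced above Rhea and also forced below Amir.
Above Rhea: {Xin, Dev, Jomo, Omar}. Below Amir: {Udo, Sam, Juno, Dax, Xin, Dev, Jomo}.
Intersection: {Xin, Dev, Jomo} — 3.

3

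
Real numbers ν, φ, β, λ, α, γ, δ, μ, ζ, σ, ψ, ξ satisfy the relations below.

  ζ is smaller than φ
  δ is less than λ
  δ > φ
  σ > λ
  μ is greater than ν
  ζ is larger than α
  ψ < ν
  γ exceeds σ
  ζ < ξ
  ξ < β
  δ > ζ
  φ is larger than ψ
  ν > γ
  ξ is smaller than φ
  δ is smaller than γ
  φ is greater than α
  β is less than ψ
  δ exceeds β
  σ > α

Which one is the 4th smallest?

β

The consecutive relations fix a unique order: α < ζ < ξ < β < ψ < φ < δ < λ < σ < γ < ν < μ.
Counting 4 from the smallest end gives β.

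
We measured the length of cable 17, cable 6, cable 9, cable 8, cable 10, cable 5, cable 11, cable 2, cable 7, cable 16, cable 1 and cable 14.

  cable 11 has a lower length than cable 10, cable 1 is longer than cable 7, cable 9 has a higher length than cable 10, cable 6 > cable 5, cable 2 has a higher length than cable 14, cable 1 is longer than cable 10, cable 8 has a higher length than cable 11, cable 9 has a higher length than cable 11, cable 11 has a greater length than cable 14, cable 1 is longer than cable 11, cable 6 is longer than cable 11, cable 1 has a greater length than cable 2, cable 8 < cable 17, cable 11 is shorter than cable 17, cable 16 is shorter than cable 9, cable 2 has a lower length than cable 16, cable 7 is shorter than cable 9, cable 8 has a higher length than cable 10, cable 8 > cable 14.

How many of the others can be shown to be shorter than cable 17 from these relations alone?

4

From cable 17 the given relations immediately reach cable 11, cable 8.
From those, cable 14, cable 10 — 4 in total.
Nothing else is reachable below cable 17; 4 in all.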